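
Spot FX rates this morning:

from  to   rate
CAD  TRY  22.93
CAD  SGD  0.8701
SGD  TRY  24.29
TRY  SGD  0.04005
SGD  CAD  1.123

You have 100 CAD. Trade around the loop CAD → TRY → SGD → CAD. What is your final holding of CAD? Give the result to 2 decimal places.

100 CAD × 22.93 = 2293 TRY
2293 TRY × 0.04005 = 91.83465 SGD
91.83465 SGD × 1.123 = 103.13031195 CAD

103.13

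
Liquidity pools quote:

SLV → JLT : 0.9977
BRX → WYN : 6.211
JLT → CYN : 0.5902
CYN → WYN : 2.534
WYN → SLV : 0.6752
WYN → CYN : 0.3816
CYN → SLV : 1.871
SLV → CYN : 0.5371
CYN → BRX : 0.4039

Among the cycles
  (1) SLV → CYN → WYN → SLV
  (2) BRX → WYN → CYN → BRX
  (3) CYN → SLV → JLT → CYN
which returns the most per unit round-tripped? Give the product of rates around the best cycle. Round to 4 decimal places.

1.1017

(1) 0.5371 × 2.534 × 0.6752 = 0.91895
(2) 6.211 × 0.3816 × 0.4039 = 0.95729
(3) 1.871 × 0.9977 × 0.5902 = 1.10172
Highest is cycle (3) at 1.1017 (>1, arbitrage).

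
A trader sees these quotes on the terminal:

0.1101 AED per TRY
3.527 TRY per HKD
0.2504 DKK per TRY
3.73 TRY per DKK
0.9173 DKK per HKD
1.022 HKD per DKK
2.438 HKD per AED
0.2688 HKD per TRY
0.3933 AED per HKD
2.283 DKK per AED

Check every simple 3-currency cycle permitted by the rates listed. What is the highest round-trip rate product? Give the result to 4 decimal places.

AED→HKD→TRY→AED: 2.438 × 3.527 × 0.1101 = 0.94673
AED→DKK→TRY→AED: 2.283 × 3.73 × 0.1101 = 0.93757
HKD→DKK→TRY→HKD: 0.9173 × 3.73 × 0.2688 = 0.91971
AED→DKK→HKD→AED: 2.283 × 1.022 × 0.3933 = 0.91766
HKD→TRY→DKK→HKD: 3.527 × 0.2504 × 1.022 = 0.90259
Maximum is AED→HKD→TRY→AED at 0.9467; no arbitrage — every cycle loses value.

0.9467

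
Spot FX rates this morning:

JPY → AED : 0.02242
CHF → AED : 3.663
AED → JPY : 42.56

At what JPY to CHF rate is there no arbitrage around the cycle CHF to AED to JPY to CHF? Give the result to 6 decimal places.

0.006414

Known legs of the cycle: 3.663 × 42.56 = 155.89728
For no arbitrage the full-cycle product must be 1, so the missing rate is 1 / 155.89728 ≈ 0.00641448.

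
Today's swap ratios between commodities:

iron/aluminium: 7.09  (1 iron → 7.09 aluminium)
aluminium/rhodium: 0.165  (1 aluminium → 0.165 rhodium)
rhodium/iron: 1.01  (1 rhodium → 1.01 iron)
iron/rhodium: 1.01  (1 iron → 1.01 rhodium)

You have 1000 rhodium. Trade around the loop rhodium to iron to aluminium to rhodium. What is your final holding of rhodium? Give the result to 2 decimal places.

1000 rhodium × 1.01 = 1010 iron
1010 iron × 7.09 = 7160.9 aluminium
7160.9 aluminium × 0.165 = 1181.5485 rhodium

1181.55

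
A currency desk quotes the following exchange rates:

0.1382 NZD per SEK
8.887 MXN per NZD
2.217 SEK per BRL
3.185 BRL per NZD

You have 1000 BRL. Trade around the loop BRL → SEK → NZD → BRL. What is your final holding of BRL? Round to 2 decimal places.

975.85

1000 BRL × 2.217 = 2217 SEK
2217 SEK × 0.1382 = 306.3894 NZD
306.3894 NZD × 3.185 = 975.850239 BRL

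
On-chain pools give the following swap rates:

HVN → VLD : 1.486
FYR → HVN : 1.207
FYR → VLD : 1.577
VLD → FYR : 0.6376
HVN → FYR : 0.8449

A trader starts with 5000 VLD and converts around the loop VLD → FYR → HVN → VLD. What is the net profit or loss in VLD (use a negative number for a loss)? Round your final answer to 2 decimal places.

5000 VLD × 0.6376 = 3188 FYR
3188 FYR × 1.207 = 3847.916 HVN
3847.916 HVN × 1.486 = 5718.003176 VLD
Net change: 5718.003176 − 5000 = 718.003176 VLD

718.00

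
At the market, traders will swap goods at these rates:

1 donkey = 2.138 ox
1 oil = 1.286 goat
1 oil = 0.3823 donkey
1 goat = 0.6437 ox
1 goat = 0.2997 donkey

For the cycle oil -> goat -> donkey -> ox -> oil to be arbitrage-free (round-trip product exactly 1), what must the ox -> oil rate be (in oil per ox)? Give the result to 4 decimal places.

Known legs of the cycle: 1.286 × 0.2997 × 2.138 = 0.8240155596
For no arbitrage the full-cycle product must be 1, so the missing rate is 1 / 0.8240155596 ≈ 1.213569.

1.2136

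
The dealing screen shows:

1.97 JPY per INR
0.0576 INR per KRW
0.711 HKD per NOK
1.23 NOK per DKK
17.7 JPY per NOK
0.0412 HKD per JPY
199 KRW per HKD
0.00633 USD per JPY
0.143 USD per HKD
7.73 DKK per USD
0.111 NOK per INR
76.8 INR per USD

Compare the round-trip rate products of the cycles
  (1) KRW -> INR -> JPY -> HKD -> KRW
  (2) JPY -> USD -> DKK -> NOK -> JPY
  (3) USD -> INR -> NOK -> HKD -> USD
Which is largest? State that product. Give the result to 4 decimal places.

1.0653

(1) 0.0576 × 1.97 × 0.0412 × 199 = 0.93033
(2) 0.00633 × 7.73 × 1.23 × 17.7 = 1.06527
(3) 76.8 × 0.111 × 0.711 × 0.143 = 0.86674
Highest is cycle (2) at 1.0653 (>1, arbitrage).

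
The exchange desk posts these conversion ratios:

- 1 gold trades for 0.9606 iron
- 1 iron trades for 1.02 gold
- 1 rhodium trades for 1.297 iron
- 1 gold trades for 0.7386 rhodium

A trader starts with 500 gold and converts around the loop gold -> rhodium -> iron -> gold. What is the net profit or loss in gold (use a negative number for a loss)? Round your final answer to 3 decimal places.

500 gold × 0.7386 = 369.3 rhodium
369.3 rhodium × 1.297 = 478.9821 iron
478.9821 iron × 1.02 = 488.561742 gold
Net change: 488.561742 − 500 = -11.438258 gold

-11.438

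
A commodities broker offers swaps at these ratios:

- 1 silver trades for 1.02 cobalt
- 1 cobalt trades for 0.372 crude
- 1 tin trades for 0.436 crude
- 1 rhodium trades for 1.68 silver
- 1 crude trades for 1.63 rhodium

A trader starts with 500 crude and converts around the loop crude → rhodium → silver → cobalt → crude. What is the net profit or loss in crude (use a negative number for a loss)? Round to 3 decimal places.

500 crude × 1.63 = 815 rhodium
815 rhodium × 1.68 = 1369.2 silver
1369.2 silver × 1.02 = 1396.584 cobalt
1396.584 cobalt × 0.372 = 519.529248 crude
Net change: 519.529248 − 500 = 19.529248 crude

19.529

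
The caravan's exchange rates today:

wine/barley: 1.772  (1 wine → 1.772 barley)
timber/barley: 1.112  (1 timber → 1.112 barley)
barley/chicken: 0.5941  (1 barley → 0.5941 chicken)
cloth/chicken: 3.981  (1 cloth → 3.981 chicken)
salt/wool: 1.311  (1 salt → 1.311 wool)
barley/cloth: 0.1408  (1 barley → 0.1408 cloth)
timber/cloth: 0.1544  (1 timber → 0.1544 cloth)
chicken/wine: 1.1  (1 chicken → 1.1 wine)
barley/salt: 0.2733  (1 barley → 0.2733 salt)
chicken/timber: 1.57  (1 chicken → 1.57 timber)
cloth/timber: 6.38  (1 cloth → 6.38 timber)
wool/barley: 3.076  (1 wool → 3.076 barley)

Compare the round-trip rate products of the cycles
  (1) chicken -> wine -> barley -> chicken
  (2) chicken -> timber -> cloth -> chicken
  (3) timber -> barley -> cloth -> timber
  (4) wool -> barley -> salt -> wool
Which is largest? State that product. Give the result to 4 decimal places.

1.1580

(1) 1.1 × 1.772 × 0.5941 = 1.15802
(2) 1.57 × 0.1544 × 3.981 = 0.96503
(3) 1.112 × 0.1408 × 6.38 = 0.99891
(4) 3.076 × 0.2733 × 1.311 = 1.10212
Highest is cycle (1) at 1.1580 (>1, arbitrage).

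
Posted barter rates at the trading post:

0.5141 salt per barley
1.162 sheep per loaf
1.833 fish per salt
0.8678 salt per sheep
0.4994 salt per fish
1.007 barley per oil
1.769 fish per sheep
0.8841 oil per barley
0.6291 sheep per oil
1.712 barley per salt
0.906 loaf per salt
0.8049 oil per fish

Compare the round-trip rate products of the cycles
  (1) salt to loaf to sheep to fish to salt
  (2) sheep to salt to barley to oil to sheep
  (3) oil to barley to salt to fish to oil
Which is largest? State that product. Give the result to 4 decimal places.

(1) 0.906 × 1.162 × 1.769 × 0.4994 = 0.93006
(2) 0.8678 × 1.712 × 0.8841 × 0.6291 = 0.82631
(3) 1.007 × 0.5141 × 1.833 × 0.8049 = 0.76380
Highest is cycle (1) at 0.9301 (≤1, no arbitrage).

0.9301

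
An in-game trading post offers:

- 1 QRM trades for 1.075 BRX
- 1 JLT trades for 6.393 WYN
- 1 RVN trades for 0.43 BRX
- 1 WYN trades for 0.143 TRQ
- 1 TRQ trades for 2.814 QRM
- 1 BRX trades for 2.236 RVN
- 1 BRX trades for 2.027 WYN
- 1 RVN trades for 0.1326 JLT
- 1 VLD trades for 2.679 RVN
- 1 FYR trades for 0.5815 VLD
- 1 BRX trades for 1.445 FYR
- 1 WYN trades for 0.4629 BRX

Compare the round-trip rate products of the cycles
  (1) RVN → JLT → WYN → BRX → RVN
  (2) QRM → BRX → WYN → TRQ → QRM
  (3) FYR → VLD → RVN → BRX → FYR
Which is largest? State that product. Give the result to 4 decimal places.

(1) 0.1326 × 6.393 × 0.4629 × 2.236 = 0.87742
(2) 1.075 × 2.027 × 0.143 × 2.814 = 0.87684
(3) 0.5815 × 2.679 × 0.43 × 1.445 = 0.96796
Highest is cycle (3) at 0.9680 (≤1, no arbitrage).

0.9680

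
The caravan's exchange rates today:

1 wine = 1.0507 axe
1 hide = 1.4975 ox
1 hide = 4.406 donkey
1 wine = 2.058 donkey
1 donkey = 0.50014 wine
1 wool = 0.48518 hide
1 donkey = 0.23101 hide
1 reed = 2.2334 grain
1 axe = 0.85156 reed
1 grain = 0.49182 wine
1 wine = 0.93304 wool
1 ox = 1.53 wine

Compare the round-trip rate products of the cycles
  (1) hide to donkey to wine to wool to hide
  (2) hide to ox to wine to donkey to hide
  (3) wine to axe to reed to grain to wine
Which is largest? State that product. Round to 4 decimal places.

1.0893

(1) 4.406 × 0.50014 × 0.93304 × 0.48518 = 0.99756
(2) 1.4975 × 1.53 × 2.058 × 0.23101 = 1.08927
(3) 1.0507 × 0.85156 × 2.2334 × 0.49182 = 0.98280
Highest is cycle (2) at 1.0893 (>1, arbitrage).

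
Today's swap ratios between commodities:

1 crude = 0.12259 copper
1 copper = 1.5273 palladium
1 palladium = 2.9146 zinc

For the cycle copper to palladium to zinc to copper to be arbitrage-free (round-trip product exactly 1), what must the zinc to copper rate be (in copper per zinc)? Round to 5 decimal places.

0.22464

Known legs of the cycle: 1.5273 × 2.9146 = 4.45146858
For no arbitrage the full-cycle product must be 1, so the missing rate is 1 / 4.45146858 ≈ 0.2246450.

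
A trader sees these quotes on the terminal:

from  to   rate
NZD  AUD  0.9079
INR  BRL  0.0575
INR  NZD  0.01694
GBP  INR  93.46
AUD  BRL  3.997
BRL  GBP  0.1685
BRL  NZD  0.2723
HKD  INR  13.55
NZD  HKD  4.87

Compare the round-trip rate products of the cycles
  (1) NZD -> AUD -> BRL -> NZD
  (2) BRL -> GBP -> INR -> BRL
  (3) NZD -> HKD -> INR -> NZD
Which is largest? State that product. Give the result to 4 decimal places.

(1) 0.9079 × 3.997 × 0.2723 = 0.98814
(2) 0.1685 × 93.46 × 0.0575 = 0.90551
(3) 4.87 × 13.55 × 0.01694 = 1.11785
Highest is cycle (3) at 1.1178 (>1, arbitrage).

1.1178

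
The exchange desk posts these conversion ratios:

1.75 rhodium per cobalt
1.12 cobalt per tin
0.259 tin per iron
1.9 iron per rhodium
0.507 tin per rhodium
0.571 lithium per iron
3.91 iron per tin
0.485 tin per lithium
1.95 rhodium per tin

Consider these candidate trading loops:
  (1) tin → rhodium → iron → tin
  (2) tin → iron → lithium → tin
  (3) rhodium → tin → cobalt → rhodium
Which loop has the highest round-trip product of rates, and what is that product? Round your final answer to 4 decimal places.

1.0828

(1) 1.95 × 1.9 × 0.259 = 0.95960
(2) 3.91 × 0.571 × 0.485 = 1.08282
(3) 0.507 × 1.12 × 1.75 = 0.99372
Highest is cycle (2) at 1.0828 (>1, arbitrage).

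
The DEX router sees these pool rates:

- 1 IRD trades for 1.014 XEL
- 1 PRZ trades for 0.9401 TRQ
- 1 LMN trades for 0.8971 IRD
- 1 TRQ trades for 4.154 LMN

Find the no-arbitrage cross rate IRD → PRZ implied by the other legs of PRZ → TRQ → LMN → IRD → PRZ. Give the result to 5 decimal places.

0.28544

Known legs of the cycle: 0.9401 × 4.154 × 0.8971 = 3.50333285134
For no arbitrage the full-cycle product must be 1, so the missing rate is 1 / 3.50333285134 ≈ 0.2854425.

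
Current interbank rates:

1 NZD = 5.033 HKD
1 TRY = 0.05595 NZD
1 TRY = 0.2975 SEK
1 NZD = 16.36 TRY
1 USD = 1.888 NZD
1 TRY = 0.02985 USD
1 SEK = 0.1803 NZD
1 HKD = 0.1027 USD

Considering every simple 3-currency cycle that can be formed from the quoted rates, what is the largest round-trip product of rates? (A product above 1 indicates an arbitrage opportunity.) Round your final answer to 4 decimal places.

NZD→HKD→USD→NZD: 5.033 × 0.1027 × 1.888 = 0.97589
NZD→TRY→USD→NZD: 16.36 × 0.02985 × 1.888 = 0.92200
NZD→TRY→SEK→NZD: 16.36 × 0.2975 × 0.1803 = 0.87754
Maximum is NZD→HKD→USD→NZD at 0.9759; no arbitrage — every cycle loses value.

0.9759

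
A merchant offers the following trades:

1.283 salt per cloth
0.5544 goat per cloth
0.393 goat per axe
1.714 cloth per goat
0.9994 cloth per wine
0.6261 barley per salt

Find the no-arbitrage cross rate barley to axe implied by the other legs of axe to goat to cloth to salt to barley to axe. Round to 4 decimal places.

1.8481

Known legs of the cycle: 0.393 × 1.714 × 1.283 × 0.6261 = 0.5410952582526
For no arbitrage the full-cycle product must be 1, so the missing rate is 1 / 0.5410952582526 ≈ 1.848103.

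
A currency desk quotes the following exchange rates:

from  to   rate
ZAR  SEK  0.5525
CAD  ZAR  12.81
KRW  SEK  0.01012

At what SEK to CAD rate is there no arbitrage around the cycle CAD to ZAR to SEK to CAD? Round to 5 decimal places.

Known legs of the cycle: 12.81 × 0.5525 = 7.077525
For no arbitrage the full-cycle product must be 1, so the missing rate is 1 / 7.077525 ≈ 0.1412923.

0.14129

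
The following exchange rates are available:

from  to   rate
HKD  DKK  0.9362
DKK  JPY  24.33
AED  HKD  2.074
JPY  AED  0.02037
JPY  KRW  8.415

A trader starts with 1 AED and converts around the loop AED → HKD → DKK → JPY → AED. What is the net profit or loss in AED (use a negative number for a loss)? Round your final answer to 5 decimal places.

1 AED × 2.074 = 2.074 HKD
2.074 HKD × 0.9362 = 1.9416788 DKK
1.9416788 DKK × 24.33 = 47.241045204 JPY
47.241045204 JPY × 0.02037 = 0.96230009080548 AED
Net change: 0.96230009080548 − 1 = -0.03769990919452 AED

-0.03770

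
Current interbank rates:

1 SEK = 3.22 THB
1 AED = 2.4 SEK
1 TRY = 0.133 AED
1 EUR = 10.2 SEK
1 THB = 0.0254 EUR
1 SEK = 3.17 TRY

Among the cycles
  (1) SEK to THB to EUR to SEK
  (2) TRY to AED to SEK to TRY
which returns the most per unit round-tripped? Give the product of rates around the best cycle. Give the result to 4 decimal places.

1.0119

(1) 3.22 × 0.0254 × 10.2 = 0.83424
(2) 0.133 × 2.4 × 3.17 = 1.01186
Highest is cycle (2) at 1.0119 (>1, arbitrage).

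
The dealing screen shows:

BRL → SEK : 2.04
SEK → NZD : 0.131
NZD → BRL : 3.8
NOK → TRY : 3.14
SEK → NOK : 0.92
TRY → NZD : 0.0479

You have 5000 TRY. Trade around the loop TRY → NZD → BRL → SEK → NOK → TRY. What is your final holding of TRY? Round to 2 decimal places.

5363.36

5000 TRY × 0.0479 = 239.5 NZD
239.5 NZD × 3.8 = 910.1 BRL
910.1 BRL × 2.04 = 1856.604 SEK
1856.604 SEK × 0.92 = 1708.07568 NOK
1708.07568 NOK × 3.14 = 5363.3576352 TRY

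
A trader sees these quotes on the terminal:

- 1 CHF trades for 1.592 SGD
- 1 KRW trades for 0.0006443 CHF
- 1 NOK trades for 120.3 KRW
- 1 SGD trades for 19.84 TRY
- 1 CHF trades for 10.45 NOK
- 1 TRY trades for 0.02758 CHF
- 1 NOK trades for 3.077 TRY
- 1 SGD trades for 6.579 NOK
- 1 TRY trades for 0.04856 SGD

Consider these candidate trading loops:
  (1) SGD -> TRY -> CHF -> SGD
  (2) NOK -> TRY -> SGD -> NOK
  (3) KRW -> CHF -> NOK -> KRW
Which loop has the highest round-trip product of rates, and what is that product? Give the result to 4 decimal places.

0.9830

(1) 19.84 × 0.02758 × 1.592 = 0.87112
(2) 3.077 × 0.04856 × 6.579 = 0.98303
(3) 0.0006443 × 10.45 × 120.3 = 0.80997
Highest is cycle (2) at 0.9830 (≤1, no arbitrage).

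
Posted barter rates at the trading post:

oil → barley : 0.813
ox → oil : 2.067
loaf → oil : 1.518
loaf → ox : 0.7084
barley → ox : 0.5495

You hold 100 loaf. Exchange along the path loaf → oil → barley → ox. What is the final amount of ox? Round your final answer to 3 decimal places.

67.816

100 loaf × 1.518 = 151.8 oil
151.8 oil × 0.813 = 123.4134 barley
123.4134 barley × 0.5495 = 67.8156633 ox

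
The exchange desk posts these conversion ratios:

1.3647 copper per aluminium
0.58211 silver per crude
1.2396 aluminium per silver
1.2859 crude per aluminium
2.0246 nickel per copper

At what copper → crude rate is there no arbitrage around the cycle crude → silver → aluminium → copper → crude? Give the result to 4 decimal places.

Known legs of the cycle: 0.58211 × 1.2396 × 1.3647 = 0.9847450788732
For no arbitrage the full-cycle product must be 1, so the missing rate is 1 / 0.9847450788732 ≈ 1.015491.

1.0155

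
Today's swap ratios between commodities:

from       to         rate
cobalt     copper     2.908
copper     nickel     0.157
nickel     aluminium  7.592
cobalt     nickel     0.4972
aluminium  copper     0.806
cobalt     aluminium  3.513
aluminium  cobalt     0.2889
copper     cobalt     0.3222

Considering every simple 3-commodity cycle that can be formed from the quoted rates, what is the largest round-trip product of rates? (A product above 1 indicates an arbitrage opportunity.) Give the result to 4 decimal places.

nickel→aluminium→cobalt→nickel: 7.592 × 0.2889 × 0.4972 = 1.09052
copper→nickel→aluminium→copper: 0.157 × 7.592 × 0.806 = 0.96071
copper→cobalt→aluminium→copper: 0.3222 × 3.513 × 0.806 = 0.91230
Maximum is nickel→aluminium→cobalt→nickel at 1.0905; arbitrage exists.

1.0905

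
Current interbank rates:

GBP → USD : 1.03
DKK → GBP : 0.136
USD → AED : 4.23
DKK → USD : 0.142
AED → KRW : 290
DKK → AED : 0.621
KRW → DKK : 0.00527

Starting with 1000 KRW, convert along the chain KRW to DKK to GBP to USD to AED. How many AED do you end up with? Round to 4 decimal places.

1000 KRW × 0.00527 = 5.27 DKK
5.27 DKK × 0.136 = 0.71672 GBP
0.71672 GBP × 1.03 = 0.7382216 USD
0.7382216 USD × 4.23 = 3.122677368 AED

3.1227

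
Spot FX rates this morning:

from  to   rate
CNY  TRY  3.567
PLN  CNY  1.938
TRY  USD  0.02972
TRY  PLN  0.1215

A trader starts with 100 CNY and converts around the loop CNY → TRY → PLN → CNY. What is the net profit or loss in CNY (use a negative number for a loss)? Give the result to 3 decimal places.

100 CNY × 3.567 = 356.7 TRY
356.7 TRY × 0.1215 = 43.33905 PLN
43.33905 PLN × 1.938 = 83.9910789 CNY
Net change: 83.9910789 − 100 = -16.0089211 CNY

-16.009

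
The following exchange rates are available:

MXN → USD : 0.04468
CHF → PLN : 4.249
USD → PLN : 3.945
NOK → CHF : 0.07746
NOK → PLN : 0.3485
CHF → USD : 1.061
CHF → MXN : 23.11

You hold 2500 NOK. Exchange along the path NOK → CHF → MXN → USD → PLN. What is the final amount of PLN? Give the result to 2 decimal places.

788.82

2500 NOK × 0.07746 = 193.65 CHF
193.65 CHF × 23.11 = 4475.2515 MXN
4475.2515 MXN × 0.04468 = 199.95423702 USD
199.95423702 USD × 3.945 = 788.8194650439 PLN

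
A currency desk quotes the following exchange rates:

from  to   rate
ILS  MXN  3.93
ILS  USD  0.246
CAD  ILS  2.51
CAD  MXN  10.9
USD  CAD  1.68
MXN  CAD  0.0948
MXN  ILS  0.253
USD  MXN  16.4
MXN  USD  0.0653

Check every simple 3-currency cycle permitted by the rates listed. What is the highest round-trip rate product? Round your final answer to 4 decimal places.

1.1958

MXN→USD→CAD→MXN: 0.0653 × 1.68 × 10.9 = 1.19577
ILS→USD→CAD→ILS: 0.246 × 1.68 × 2.51 = 1.03733
ILS→USD→MXN→ILS: 0.246 × 16.4 × 0.253 = 1.02070
ILS→MXN→CAD→ILS: 3.93 × 0.0948 × 2.51 = 0.93514
Maximum is MXN→USD→CAD→MXN at 1.1958; arbitrage exists.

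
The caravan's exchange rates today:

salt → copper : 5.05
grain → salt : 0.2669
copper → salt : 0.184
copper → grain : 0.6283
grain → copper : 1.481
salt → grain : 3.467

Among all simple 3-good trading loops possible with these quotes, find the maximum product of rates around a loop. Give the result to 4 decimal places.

0.9448

salt→grain→copper→salt: 3.467 × 1.481 × 0.184 = 0.94477
salt→copper→grain→salt: 5.05 × 0.6283 × 0.2669 = 0.84685
Maximum is salt→grain→copper→salt at 0.9448; no arbitrage — every cycle loses value.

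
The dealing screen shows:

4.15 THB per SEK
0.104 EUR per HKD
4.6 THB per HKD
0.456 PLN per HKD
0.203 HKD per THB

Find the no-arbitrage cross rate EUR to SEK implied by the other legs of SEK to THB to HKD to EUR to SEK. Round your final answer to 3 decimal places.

Known legs of the cycle: 4.15 × 0.203 × 0.104 = 0.0876148
For no arbitrage the full-cycle product must be 1, so the missing rate is 1 / 0.0876148 ≈ 11.41360.

11.414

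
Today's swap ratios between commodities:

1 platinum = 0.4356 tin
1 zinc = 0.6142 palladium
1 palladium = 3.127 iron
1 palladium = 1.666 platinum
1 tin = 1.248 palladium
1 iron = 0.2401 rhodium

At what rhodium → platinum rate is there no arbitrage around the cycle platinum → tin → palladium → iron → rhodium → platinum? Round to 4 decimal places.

Known legs of the cycle: 0.4356 × 1.248 × 3.127 × 0.2401 = 0.40815253454976
For no arbitrage the full-cycle product must be 1, so the missing rate is 1 / 0.40815253454976 ≈ 2.450064.

2.4501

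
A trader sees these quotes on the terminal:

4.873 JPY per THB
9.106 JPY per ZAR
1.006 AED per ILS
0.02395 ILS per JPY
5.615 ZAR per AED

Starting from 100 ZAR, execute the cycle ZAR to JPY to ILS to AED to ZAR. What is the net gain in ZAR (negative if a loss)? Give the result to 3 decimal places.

100 ZAR × 9.106 = 910.6 JPY
910.6 JPY × 0.02395 = 21.80887 ILS
21.80887 ILS × 1.006 = 21.93972322 AED
21.93972322 AED × 5.615 = 123.1915458803 ZAR
Net change: 123.1915458803 − 100 = 23.1915458803 ZAR

23.192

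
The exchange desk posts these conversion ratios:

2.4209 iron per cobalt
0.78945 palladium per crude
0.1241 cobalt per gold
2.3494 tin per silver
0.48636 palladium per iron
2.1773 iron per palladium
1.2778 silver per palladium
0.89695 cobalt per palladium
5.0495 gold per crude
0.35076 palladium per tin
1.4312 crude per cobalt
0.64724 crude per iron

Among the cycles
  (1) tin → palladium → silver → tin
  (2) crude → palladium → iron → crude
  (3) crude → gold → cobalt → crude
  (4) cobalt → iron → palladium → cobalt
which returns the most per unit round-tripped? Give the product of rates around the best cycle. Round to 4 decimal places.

(1) 0.35076 × 1.2778 × 2.3494 = 1.05300
(2) 0.78945 × 2.1773 × 0.64724 = 1.11252
(3) 5.0495 × 0.1241 × 1.4312 = 0.89685
(4) 2.4209 × 0.48636 × 0.89695 = 1.05609
Highest is cycle (2) at 1.1125 (>1, arbitrage).

1.1125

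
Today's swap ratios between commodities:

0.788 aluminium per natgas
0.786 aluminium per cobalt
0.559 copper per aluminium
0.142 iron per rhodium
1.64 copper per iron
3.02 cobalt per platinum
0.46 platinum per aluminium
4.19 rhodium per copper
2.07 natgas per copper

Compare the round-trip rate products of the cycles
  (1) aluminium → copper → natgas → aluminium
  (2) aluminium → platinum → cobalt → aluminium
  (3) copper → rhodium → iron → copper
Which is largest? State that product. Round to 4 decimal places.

1.0919

(1) 0.559 × 2.07 × 0.788 = 0.91182
(2) 0.46 × 3.02 × 0.786 = 1.09191
(3) 4.19 × 0.142 × 1.64 = 0.97577
Highest is cycle (2) at 1.0919 (>1, arbitrage).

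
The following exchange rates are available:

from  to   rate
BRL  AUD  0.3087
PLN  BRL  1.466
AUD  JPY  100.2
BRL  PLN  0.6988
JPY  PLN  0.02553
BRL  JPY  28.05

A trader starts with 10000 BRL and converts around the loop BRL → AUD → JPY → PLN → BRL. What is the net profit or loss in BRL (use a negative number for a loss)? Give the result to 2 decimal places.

10000 BRL × 0.3087 = 3087 AUD
3087 AUD × 100.2 = 309317.4 JPY
309317.4 JPY × 0.02553 = 7896.873222 PLN
7896.873222 PLN × 1.466 = 11576.816143452 BRL
Net change: 11576.816143452 − 10000 = 1576.816143452 BRL

1576.82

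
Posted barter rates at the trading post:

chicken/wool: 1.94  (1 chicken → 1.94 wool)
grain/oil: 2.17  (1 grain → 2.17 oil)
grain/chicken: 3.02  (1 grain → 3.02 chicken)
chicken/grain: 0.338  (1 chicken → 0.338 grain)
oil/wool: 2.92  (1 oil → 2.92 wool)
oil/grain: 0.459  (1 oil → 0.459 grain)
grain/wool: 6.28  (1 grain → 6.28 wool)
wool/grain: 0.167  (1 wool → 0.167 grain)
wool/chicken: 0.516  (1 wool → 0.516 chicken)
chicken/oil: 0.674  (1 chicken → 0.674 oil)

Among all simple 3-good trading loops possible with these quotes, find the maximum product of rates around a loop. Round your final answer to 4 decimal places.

1.0953

grain→wool→chicken→grain: 6.28 × 0.516 × 0.338 = 1.09528
grain→oil→wool→grain: 2.17 × 2.92 × 0.167 = 1.05818
wool→chicken→oil→wool: 0.516 × 0.674 × 2.92 = 1.01553
grain→chicken→wool→grain: 3.02 × 1.94 × 0.167 = 0.97842
grain→chicken→oil→grain: 3.02 × 0.674 × 0.459 = 0.93429
Maximum is grain→wool→chicken→grain at 1.0953; arbitrage exists.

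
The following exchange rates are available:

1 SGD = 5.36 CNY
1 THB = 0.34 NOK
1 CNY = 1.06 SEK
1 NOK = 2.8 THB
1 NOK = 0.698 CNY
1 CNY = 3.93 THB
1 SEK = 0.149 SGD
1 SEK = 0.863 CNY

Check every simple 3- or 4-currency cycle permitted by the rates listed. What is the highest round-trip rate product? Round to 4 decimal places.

0.9327

THB→NOK→CNY→THB: 0.34 × 0.698 × 3.93 = 0.93267
SGD→CNY→SEK→SGD: 5.36 × 1.06 × 0.149 = 0.84656
Maximum is THB→NOK→CNY→THB at 0.9327; no arbitrage — every cycle loses value.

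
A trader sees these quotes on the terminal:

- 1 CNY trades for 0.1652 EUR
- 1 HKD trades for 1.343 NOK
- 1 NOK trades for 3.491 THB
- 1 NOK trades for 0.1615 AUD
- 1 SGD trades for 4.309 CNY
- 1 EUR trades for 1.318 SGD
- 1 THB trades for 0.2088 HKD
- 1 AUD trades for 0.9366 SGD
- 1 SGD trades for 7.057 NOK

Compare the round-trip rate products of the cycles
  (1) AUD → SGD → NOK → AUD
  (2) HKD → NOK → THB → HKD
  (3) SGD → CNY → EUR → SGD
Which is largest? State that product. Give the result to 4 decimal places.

1.0674

(1) 0.9366 × 7.057 × 0.1615 = 1.06745
(2) 1.343 × 3.491 × 0.2088 = 0.97894
(3) 4.309 × 0.1652 × 1.318 = 0.93821
Highest is cycle (1) at 1.0674 (>1, arbitrage).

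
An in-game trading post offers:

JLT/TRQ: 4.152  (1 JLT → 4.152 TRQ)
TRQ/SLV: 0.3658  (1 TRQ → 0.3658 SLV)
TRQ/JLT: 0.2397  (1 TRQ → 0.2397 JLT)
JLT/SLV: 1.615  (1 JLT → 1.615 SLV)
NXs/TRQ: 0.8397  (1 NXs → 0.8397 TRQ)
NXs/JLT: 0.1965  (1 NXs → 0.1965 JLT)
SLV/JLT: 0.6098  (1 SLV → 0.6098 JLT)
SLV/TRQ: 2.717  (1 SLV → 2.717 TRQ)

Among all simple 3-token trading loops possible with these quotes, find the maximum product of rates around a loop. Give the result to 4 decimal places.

1.0518

JLT→SLV→TRQ→JLT: 1.615 × 2.717 × 0.2397 = 1.05179
JLT→TRQ→SLV→JLT: 4.152 × 0.3658 × 0.6098 = 0.92617
Maximum is JLT→SLV→TRQ→JLT at 1.0518; arbitrage exists.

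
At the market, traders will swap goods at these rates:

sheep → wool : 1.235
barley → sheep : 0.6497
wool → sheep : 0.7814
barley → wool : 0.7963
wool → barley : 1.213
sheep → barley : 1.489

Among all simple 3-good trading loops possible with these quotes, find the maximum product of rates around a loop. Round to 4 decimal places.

0.9733

wool→barley→sheep→wool: 1.213 × 0.6497 × 1.235 = 0.97329
wool→sheep→barley→wool: 0.7814 × 1.489 × 0.7963 = 0.92650
Maximum is wool→barley→sheep→wool at 0.9733; no arbitrage — every cycle loses value.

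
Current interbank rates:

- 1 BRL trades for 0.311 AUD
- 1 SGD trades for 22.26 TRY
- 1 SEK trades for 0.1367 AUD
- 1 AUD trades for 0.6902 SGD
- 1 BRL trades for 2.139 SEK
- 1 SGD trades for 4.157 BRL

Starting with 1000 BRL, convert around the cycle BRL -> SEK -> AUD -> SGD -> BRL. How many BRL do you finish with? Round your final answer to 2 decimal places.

1000 BRL × 2.139 = 2139 SEK
2139 SEK × 0.1367 = 292.4013 AUD
292.4013 AUD × 0.6902 = 201.81537726 SGD
201.81537726 SGD × 4.157 = 838.94652326982 BRL

838.95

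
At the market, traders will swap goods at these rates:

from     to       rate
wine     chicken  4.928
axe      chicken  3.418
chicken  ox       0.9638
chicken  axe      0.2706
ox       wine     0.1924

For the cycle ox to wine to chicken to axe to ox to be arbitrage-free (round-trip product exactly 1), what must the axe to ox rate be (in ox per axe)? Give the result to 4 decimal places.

3.8976

Known legs of the cycle: 0.1924 × 4.928 × 0.2706 = 0.25656863232
For no arbitrage the full-cycle product must be 1, so the missing rate is 1 / 0.25656863232 ≈ 3.897593.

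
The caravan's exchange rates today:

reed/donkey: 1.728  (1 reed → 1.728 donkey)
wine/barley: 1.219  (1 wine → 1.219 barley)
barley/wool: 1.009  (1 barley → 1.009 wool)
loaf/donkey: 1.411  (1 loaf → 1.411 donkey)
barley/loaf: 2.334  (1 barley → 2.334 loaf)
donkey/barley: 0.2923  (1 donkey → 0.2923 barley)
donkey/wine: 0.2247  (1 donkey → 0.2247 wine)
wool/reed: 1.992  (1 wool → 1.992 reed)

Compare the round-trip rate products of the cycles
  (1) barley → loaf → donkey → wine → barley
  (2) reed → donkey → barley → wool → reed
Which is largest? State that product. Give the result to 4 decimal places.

(1) 2.334 × 1.411 × 0.2247 × 1.219 = 0.90206
(2) 1.728 × 0.2923 × 1.009 × 1.992 = 1.01520
Highest is cycle (2) at 1.0152 (>1, arbitrage).

1.0152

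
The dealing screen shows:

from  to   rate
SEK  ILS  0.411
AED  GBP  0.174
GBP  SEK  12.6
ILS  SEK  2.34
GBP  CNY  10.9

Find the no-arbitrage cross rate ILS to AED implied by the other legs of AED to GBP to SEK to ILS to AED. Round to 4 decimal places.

Known legs of the cycle: 0.174 × 12.6 × 0.411 = 0.9010764
For no arbitrage the full-cycle product must be 1, so the missing rate is 1 / 0.9010764 ≈ 1.109784.

1.1098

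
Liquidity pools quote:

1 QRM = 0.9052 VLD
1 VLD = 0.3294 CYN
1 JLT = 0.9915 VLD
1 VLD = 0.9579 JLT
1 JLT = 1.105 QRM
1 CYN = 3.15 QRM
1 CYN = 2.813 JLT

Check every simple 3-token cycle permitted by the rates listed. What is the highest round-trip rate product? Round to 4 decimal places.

QRM→VLD→JLT→QRM: 0.9052 × 0.9579 × 1.105 = 0.95814
QRM→VLD→CYN→QRM: 0.9052 × 0.3294 × 3.15 = 0.93924
CYN→JLT→VLD→CYN: 2.813 × 0.9915 × 0.3294 = 0.91873
Maximum is QRM→VLD→JLT→QRM at 0.9581; no arbitrage — every cycle loses value.

0.9581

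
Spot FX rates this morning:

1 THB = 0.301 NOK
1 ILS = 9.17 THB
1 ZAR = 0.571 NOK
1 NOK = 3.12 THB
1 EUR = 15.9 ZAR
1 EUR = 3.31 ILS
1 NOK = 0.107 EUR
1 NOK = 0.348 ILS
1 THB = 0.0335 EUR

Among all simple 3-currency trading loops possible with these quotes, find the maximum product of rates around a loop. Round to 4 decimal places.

1.0168

EUR→ILS→THB→EUR: 3.31 × 9.17 × 0.0335 = 1.01682
EUR→ZAR→NOK→EUR: 15.9 × 0.571 × 0.107 = 0.97144
ILS→THB→NOK→ILS: 9.17 × 0.301 × 0.348 = 0.96054
Maximum is EUR→ILS→THB→EUR at 1.0168; arbitrage exists.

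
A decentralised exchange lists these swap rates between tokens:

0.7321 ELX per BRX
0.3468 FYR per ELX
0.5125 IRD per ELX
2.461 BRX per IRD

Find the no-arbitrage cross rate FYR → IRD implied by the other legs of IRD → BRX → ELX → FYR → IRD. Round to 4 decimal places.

1.6004

Known legs of the cycle: 2.461 × 0.7321 × 0.3468 = 0.62482890108
For no arbitrage the full-cycle product must be 1, so the missing rate is 1 / 0.62482890108 ≈ 1.600438.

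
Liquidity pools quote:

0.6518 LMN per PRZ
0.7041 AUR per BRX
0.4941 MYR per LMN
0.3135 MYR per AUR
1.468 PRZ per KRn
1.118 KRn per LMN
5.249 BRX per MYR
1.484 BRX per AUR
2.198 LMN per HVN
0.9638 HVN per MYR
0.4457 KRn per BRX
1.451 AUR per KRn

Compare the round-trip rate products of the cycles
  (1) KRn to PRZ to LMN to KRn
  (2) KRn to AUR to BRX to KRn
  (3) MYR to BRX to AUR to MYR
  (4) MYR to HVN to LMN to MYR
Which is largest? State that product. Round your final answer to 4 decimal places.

(1) 1.468 × 0.6518 × 1.118 = 1.06975
(2) 1.451 × 1.484 × 0.4457 = 0.95972
(3) 5.249 × 0.7041 × 0.3135 = 1.15864
(4) 0.9638 × 2.198 × 0.4941 = 1.04672
Highest is cycle (3) at 1.1586 (>1, arbitrage).

1.1586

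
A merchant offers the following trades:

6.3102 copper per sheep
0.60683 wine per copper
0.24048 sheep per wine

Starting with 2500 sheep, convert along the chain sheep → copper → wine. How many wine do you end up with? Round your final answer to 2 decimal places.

2500 sheep × 6.3102 = 15775.5 copper
15775.5 copper × 0.60683 = 9573.046665 wine

9573.05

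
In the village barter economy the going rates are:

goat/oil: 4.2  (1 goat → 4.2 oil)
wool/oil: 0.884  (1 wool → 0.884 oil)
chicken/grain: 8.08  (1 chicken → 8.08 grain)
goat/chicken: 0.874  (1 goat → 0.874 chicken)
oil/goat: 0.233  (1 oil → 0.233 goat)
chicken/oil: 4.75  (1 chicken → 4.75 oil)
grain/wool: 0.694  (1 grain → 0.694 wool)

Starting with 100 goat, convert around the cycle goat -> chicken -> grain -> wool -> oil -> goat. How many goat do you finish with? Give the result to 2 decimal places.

100 goat × 0.874 = 87.4 chicken
87.4 chicken × 8.08 = 706.192 grain
706.192 grain × 0.694 = 490.097248 wool
490.097248 wool × 0.884 = 433.245967232 oil
433.245967232 oil × 0.233 = 100.946310365056 goat

100.95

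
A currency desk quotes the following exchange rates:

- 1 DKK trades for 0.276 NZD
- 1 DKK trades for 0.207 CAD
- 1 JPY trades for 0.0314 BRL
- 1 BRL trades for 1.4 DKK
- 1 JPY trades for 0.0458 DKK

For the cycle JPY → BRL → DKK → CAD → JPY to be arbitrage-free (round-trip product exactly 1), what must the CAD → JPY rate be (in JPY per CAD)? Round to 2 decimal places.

Known legs of the cycle: 0.0314 × 1.4 × 0.207 = 0.00909972
For no arbitrage the full-cycle product must be 1, so the missing rate is 1 / 0.00909972 ≈ 109.8935.

109.89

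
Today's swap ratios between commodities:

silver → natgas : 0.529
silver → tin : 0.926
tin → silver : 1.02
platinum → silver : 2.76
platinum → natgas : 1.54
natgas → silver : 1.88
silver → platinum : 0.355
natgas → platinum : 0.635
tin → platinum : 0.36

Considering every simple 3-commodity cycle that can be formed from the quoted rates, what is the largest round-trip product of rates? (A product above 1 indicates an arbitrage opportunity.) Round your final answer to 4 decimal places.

natgas→silver→platinum→natgas: 1.88 × 0.355 × 1.54 = 1.02780
natgas→platinum→silver→natgas: 0.635 × 2.76 × 0.529 = 0.92713
silver→tin→platinum→silver: 0.926 × 0.36 × 2.76 = 0.92007
Maximum is natgas→silver→platinum→natgas at 1.0278; arbitrage exists.

1.0278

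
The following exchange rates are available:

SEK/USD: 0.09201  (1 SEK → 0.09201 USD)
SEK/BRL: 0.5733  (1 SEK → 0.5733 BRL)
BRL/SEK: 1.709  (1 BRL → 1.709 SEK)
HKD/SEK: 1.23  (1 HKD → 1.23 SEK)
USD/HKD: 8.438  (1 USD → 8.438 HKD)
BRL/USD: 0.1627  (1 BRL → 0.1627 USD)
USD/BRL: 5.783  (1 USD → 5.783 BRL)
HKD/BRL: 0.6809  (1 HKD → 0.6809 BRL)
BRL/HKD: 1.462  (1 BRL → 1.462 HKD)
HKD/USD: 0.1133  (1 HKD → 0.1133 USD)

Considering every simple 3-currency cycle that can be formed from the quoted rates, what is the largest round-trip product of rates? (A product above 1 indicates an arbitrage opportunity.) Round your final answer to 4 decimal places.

1.0309

HKD→SEK→BRL→HKD: 1.23 × 0.5733 × 1.462 = 1.03094
HKD→USD→BRL→HKD: 0.1133 × 5.783 × 1.462 = 0.95792
HKD→SEK→USD→HKD: 1.23 × 0.09201 × 8.438 = 0.95495
HKD→BRL→USD→HKD: 0.6809 × 0.1627 × 8.438 = 0.93478
BRL→SEK→USD→BRL: 1.709 × 0.09201 × 5.783 = 0.90935
Maximum is HKD→SEK→BRL→HKD at 1.0309; arbitrage exists.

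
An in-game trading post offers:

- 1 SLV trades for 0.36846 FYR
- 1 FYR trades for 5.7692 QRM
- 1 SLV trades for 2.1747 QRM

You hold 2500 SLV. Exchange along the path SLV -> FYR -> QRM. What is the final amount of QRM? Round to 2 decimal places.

5314.30

2500 SLV × 0.36846 = 921.15 FYR
921.15 FYR × 5.7692 = 5314.29858 QRM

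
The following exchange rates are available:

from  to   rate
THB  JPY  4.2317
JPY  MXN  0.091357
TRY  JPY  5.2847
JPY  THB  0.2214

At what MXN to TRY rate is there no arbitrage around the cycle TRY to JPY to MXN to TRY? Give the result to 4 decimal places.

2.0713

Known legs of the cycle: 5.2847 × 0.091357 = 0.4827943379
For no arbitrage the full-cycle product must be 1, so the missing rate is 1 / 0.4827943379 ≈ 2.071275.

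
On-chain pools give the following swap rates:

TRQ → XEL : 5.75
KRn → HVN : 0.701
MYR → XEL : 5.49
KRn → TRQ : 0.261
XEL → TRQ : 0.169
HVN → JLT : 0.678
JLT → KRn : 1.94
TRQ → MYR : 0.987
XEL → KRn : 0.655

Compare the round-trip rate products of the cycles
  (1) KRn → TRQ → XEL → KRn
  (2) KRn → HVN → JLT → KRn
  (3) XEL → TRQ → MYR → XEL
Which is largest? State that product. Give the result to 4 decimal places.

0.9830

(1) 0.261 × 5.75 × 0.655 = 0.98299
(2) 0.701 × 0.678 × 1.94 = 0.92204
(3) 0.169 × 0.987 × 5.49 = 0.91575
Highest is cycle (1) at 0.9830 (≤1, no arbitrage).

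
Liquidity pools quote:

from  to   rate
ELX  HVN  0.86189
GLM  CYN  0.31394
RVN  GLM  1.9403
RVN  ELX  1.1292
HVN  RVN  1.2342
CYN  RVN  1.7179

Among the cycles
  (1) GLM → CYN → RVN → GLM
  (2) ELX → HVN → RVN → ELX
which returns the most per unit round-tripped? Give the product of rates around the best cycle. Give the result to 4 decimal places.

1.2012

(1) 0.31394 × 1.7179 × 1.9403 = 1.04644
(2) 0.86189 × 1.2342 × 1.1292 = 1.20118
Highest is cycle (2) at 1.2012 (>1, arbitrage).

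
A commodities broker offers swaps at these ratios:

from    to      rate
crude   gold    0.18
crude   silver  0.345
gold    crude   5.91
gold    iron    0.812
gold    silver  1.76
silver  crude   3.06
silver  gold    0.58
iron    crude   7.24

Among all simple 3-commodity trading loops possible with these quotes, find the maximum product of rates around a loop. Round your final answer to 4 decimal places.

1.1826

crude→silver→gold→crude: 0.345 × 0.58 × 5.91 = 1.18259
crude→gold→iron→crude: 0.18 × 0.812 × 7.24 = 1.05820
crude→gold→silver→crude: 0.18 × 1.76 × 3.06 = 0.96941
Maximum is crude→silver→gold→crude at 1.1826; arbitrage exists.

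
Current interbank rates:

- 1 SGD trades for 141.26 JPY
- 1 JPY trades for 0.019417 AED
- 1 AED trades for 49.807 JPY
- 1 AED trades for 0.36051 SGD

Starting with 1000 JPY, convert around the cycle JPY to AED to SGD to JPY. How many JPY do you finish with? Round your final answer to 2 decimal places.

1000 JPY × 0.019417 = 19.417 AED
19.417 AED × 0.36051 = 7.00002267 SGD
7.00002267 SGD × 141.26 = 988.8232023642 JPY

988.82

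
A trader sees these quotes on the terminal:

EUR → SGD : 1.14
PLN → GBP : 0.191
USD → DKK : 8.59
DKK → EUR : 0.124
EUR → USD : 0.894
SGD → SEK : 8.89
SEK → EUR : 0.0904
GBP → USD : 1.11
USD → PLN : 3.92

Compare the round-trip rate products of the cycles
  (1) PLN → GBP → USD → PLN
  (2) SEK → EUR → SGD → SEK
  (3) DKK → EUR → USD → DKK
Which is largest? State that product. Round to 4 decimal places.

0.9523

(1) 0.191 × 1.11 × 3.92 = 0.83108
(2) 0.0904 × 1.14 × 8.89 = 0.91617
(3) 0.124 × 0.894 × 8.59 = 0.95225
Highest is cycle (3) at 0.9523 (≤1, no arbitrage).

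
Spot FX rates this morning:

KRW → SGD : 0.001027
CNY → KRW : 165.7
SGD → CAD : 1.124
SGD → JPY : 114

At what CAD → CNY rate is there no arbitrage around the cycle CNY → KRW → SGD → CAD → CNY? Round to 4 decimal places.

Known legs of the cycle: 165.7 × 0.001027 × 1.124 = 0.1912754636
For no arbitrage the full-cycle product must be 1, so the missing rate is 1 / 0.1912754636 ≈ 5.228062.

5.2281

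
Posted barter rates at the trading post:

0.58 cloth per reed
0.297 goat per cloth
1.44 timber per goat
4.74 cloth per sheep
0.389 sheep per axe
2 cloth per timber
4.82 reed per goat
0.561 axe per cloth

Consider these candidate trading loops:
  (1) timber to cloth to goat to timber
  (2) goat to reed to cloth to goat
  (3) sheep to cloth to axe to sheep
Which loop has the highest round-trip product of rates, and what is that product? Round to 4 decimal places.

(1) 2 × 0.297 × 1.44 = 0.85536
(2) 4.82 × 0.58 × 0.297 = 0.83029
(3) 4.74 × 0.561 × 0.389 = 1.03441
Highest is cycle (3) at 1.0344 (>1, arbitrage).

1.0344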